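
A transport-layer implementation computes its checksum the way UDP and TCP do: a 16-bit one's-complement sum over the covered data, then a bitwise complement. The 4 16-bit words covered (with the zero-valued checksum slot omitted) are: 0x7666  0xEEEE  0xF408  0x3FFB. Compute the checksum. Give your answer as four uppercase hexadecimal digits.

One's-complement addition (fold any carry out of bit 15 back into bit 0):
  0x7666 + 0xEEEE = 0x16554 → wrap carry → 0x6555
  0x6555 + 0xF408 = 0x1595D → wrap carry → 0x595E
  0x595E + 0x3FFB = 0x09959
One's-complement sum = 0x9959.
Checksum = ~0x9959 & 0xFFFF = 0x66A6.

66A6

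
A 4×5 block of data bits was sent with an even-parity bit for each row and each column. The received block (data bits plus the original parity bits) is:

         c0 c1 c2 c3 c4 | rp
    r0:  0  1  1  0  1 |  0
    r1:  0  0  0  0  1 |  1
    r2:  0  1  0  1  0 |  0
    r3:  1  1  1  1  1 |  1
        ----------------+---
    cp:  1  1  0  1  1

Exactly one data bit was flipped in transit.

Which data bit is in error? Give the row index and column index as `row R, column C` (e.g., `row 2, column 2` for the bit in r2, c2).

row 0, column 3

Recompute each row's even parity and compare to rp:
  r0: data parity 1, sent rp 0 → mismatch
  r1: data parity 1, sent rp 1 → ok
  r2: data parity 0, sent rp 0 → ok
  r3: data parity 1, sent rp 1 → ok
Recompute each column's even parity and compare to cp:
  c0: data parity 1, sent cp 1 → ok
  c1: data parity 1, sent cp 1 → ok
  c2: data parity 0, sent cp 0 → ok
  c3: data parity 0, sent cp 1 → mismatch
  c4: data parity 1, sent cp 1 → ok
Exactly one row (r0) and one column (c3) fail → the flipped bit is at their intersection.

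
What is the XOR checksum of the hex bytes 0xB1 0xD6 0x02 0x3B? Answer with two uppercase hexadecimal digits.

XOR the bytes together:
  start with 0xB1
  0xB1 ⊕ 0xD6 = 0x67
  0x67 ⊕ 0x02 = 0x65
  0x65 ⊕ 0x3B = 0x5E

5E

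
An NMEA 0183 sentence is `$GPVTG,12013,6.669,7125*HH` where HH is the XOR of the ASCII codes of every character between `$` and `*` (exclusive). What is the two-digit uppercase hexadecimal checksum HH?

XOR the ASCII codes of the payload characters:
  'G' = 0x47 → acc = 0x47
  'P' = 0x50 → acc = 0x17
  'V' = 0x56 → acc = 0x41
  'T' = 0x54 → acc = 0x15
  'G' = 0x47 → acc = 0x52
  ',' = 0x2C → acc = 0x7E
  '1' = 0x31 → acc = 0x4F
  '2' = 0x32 → acc = 0x7D
  '0' = 0x30 → acc = 0x4D
  '1' = 0x31 → acc = 0x7C
  '3' = 0x33 → acc = 0x4F
  ',' = 0x2C → acc = 0x63
  '6' = 0x36 → acc = 0x55
  '.' = 0x2E → acc = 0x7B
  '6' = 0x36 → acc = 0x4D
  '6' = 0x36 → acc = 0x7B
  '9' = 0x39 → acc = 0x42
  ',' = 0x2C → acc = 0x6E
  '7' = 0x37 → acc = 0x59
  '1' = 0x31 → acc = 0x68
  '2' = 0x32 → acc = 0x5A
  '5' = 0x35 → acc = 0x6F
Checksum = 0x6F.

6F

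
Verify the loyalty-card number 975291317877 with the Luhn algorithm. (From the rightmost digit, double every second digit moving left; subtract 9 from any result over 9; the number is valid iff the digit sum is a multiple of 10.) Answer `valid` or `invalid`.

invalid

From the right, keep odd positions and double even positions (subtract 9 from any doubled value over 9):
  doubled (positions 2,4,...): 5 5 6 9 1 9 → sum 35
  kept (positions 1,3,...): 7 8 1 1 2 7 → sum 26
Total = 61.
61 mod 10 = 1, so the number is invalid.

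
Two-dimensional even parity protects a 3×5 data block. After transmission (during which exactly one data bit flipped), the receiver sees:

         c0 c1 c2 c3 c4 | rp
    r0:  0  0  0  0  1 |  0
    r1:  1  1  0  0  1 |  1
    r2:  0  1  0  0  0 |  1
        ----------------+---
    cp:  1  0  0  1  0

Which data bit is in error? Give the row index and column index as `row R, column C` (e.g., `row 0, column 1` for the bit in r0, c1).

Recompute each row's even parity and compare to rp:
  r0: data parity 1, sent rp 0 → mismatch
  r1: data parity 1, sent rp 1 → ok
  r2: data parity 1, sent rp 1 → ok
Recompute each column's even parity and compare to cp:
  c0: data parity 1, sent cp 1 → ok
  c1: data parity 0, sent cp 0 → ok
  c2: data parity 0, sent cp 0 → ok
  c3: data parity 0, sent cp 1 → mismatch
  c4: data parity 0, sent cp 0 → ok
Exactly one row (r0) and one column (c3) fail → the flipped bit is at their intersection.

row 0, column 3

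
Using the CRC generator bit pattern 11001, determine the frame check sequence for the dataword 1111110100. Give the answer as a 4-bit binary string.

0110

Append 4 zeros: 11111101000000. Divide by 11001 (XOR where the leading bit is 1):
  pos 0: 11111 XOR 11001 = 00110
  pos 2: 11010 XOR 11001 = 00011
  pos 5: 11100 XOR 11001 = 00101
  pos 7: 10100 XOR 11001 = 01101
  pos 8: 11010 XOR 11001 = 00011
Remainder (last 4 bits) = 0110. This is the CRC / FCS.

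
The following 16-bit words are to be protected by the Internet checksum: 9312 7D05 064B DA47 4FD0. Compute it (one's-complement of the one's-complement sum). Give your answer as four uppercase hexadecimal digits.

BF84

One's-complement addition (fold any carry out of bit 15 back into bit 0):
  0x9312 + 0x7D05 = 0x11017 → wrap carry → 0x1018
  0x1018 + 0x064B = 0x01663
  0x1663 + 0xDA47 = 0x0F0AA
  0xF0AA + 0x4FD0 = 0x1407A → wrap carry → 0x407B
One's-complement sum = 0x407B.
Checksum = ~0x407B & 0xFFFF = 0xBF84.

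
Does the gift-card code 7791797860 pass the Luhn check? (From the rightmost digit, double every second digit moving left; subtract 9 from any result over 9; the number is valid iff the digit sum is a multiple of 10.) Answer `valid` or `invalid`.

invalid

From the right, keep odd positions and double even positions (subtract 9 from any doubled value over 9):
  doubled (positions 2,4,...): 3 5 5 9 5 → sum 27
  kept (positions 1,3,...): 0 8 9 1 7 → sum 25
Total = 52.
52 mod 10 = 2, so the number is invalid.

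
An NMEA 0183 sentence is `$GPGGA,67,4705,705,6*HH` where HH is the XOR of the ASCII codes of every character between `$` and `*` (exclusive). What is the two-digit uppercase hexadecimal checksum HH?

55

XOR the ASCII codes of the payload characters:
  'G' = 0x47 → acc = 0x47
  'P' = 0x50 → acc = 0x17
  'G' = 0x47 → acc = 0x50
  'G' = 0x47 → acc = 0x17
  'A' = 0x41 → acc = 0x56
  ',' = 0x2C → acc = 0x7A
  '6' = 0x36 → acc = 0x4C
  '7' = 0x37 → acc = 0x7B
  ',' = 0x2C → acc = 0x57
  '4' = 0x34 → acc = 0x63
  '7' = 0x37 → acc = 0x54
  '0' = 0x30 → acc = 0x64
  '5' = 0x35 → acc = 0x51
  ',' = 0x2C → acc = 0x7D
  '7' = 0x37 → acc = 0x4A
  '0' = 0x30 → acc = 0x7A
  '5' = 0x35 → acc = 0x4F
  ',' = 0x2C → acc = 0x63
  '6' = 0x36 → acc = 0x55
Checksum = 0x55.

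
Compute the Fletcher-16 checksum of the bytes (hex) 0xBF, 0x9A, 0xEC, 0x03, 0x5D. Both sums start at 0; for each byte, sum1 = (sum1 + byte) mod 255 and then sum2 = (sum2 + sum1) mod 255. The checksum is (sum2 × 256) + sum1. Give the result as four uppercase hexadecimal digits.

Running sums (mod 255):
  after byte 0 (0xBF): sum1=191, sum2=191
  after byte 1 (0x9A): sum1=90, sum2=26
  after byte 2 (0xEC): sum1=71, sum2=97
  after byte 3 (0x03): sum1=74, sum2=171
  after byte 4 (0x5D): sum1=167, sum2=83
Checksum = sum2·256 + sum1 = 83·256 + 167 = 21415 = 0x53A7.

53A7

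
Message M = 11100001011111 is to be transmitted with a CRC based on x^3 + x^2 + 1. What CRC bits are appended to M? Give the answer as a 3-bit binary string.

101

Append 3 zeros: 11100001011111000. Divide by 1101 (XOR where the leading bit is 1):
  pos 0: 1110 XOR 1101 = 0011
  pos 2: 1100 XOR 1101 = 0001
  pos 5: 1010 XOR 1101 = 0111
  pos 6: 1111 XOR 1101 = 0010
  pos 8: 1011 XOR 1101 = 0110
  pos 9: 1101 XOR 1101 = 0000
  pos 13: 1000 XOR 1101 = 0101
Remainder (last 3 bits) = 101. This is the CRC / FCS.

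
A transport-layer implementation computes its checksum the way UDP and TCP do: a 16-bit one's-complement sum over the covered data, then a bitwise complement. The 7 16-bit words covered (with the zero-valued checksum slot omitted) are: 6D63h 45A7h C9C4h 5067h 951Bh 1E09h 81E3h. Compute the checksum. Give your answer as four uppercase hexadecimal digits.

FDC0

One's-complement addition (fold any carry out of bit 15 back into bit 0):
  0x6D63 + 0x45A7 = 0x0B30A
  0xB30A + 0xC9C4 = 0x17CCE → wrap carry → 0x7CCF
  0x7CCF + 0x5067 = 0x0CD36
  0xCD36 + 0x951B = 0x16251 → wrap carry → 0x6252
  0x6252 + 0x1E09 = 0x0805B
  0x805B + 0x81E3 = 0x1023E → wrap carry → 0x023F
One's-complement sum = 0x023F.
Checksum = ~0x023F & 0xFFFF = 0xFDC0.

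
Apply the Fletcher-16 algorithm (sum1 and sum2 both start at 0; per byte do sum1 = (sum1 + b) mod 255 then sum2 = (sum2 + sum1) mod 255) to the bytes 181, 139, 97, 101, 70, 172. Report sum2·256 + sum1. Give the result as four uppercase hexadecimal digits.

Running sums (mod 255):
  after byte 0 (181): sum1=181, sum2=181
  after byte 1 (139): sum1=65, sum2=246
  after byte 2 (97): sum1=162, sum2=153
  after byte 3 (101): sum1=8, sum2=161
  after byte 4 (70): sum1=78, sum2=239
  after byte 5 (172): sum1=250, sum2=234
Checksum = sum2·256 + sum1 = 234·256 + 250 = 60154 = 0xEAFA.

EAFA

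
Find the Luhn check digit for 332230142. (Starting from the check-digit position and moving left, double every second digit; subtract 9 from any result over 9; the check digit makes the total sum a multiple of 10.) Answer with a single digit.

9

Partial digits right→left: 2 4 1 0 3 2 2 3 3
Double every second digit counting from the check-digit position (so the 1st, 3rd, 5th, ... of the partial from the right).
  doubled (with −9 where >9): 4 2 6 4 6 → sum 22
  kept as-is: 4 0 2 3 → sum 9
Total = 22 + 9 = 31.
Check digit = (10 − (31 mod 10)) mod 10 = 9.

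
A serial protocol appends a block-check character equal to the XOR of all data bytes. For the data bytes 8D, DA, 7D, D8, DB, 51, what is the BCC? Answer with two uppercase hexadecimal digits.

78

XOR the bytes together:
  start with 0x8D
  0x8D ⊕ 0xDA = 0x57
  0x57 ⊕ 0x7D = 0x2A
  0x2A ⊕ 0xD8 = 0xF2
  0xF2 ⊕ 0xDB = 0x29
  0x29 ⊕ 0x51 = 0x78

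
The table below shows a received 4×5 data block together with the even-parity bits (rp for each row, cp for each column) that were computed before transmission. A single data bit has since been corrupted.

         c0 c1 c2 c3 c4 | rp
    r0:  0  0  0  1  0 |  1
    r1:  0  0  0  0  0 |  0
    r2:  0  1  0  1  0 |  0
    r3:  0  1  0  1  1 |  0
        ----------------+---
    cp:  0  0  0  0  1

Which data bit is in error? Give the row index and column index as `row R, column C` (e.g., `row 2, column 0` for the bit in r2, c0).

Recompute each row's even parity and compare to rp:
  r0: data parity 1, sent rp 1 → ok
  r1: data parity 0, sent rp 0 → ok
  r2: data parity 0, sent rp 0 → ok
  r3: data parity 1, sent rp 0 → mismatch
Recompute each column's even parity and compare to cp:
  c0: data parity 0, sent cp 0 → ok
  c1: data parity 0, sent cp 0 → ok
  c2: data parity 0, sent cp 0 → ok
  c3: data parity 1, sent cp 0 → mismatch
  c4: data parity 1, sent cp 1 → ok
Exactly one row (r3) and one column (c3) fail → the flipped bit is at their intersection.

row 3, column 3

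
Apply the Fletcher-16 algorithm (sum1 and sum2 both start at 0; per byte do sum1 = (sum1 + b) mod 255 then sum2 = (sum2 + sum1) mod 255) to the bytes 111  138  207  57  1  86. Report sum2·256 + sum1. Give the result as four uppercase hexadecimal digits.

Running sums (mod 255):
  after byte 0 (111): sum1=111, sum2=111
  after byte 1 (138): sum1=249, sum2=105
  after byte 2 (207): sum1=201, sum2=51
  after byte 3 (57): sum1=3, sum2=54
  after byte 4 (1): sum1=4, sum2=58
  after byte 5 (86): sum1=90, sum2=148
Checksum = sum2·256 + sum1 = 148·256 + 90 = 37978 = 0x945A.

945A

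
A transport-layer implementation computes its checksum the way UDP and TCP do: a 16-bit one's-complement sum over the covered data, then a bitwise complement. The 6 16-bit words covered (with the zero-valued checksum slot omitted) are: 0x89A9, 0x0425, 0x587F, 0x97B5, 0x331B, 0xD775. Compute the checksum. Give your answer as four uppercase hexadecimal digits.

One's-complement addition (fold any carry out of bit 15 back into bit 0):
  0x89A9 + 0x0425 = 0x08DCE
  0x8DCE + 0x587F = 0x0E64D
  0xE64D + 0x97B5 = 0x17E02 → wrap carry → 0x7E03
  0x7E03 + 0x331B = 0x0B11E
  0xB11E + 0xD775 = 0x18893 → wrap carry → 0x8894
One's-complement sum = 0x8894.
Checksum = ~0x8894 & 0xFFFF = 0x776B.

776B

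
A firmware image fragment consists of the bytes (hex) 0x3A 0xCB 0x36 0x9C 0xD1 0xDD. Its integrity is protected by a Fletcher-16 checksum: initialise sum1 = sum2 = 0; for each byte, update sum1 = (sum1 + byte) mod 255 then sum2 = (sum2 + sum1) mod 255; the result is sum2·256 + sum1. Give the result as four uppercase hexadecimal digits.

8888

Running sums (mod 255):
  after byte 0 (0x3A): sum1=58, sum2=58
  after byte 1 (0xCB): sum1=6, sum2=64
  after byte 2 (0x36): sum1=60, sum2=124
  after byte 3 (0x9C): sum1=216, sum2=85
  after byte 4 (0xD1): sum1=170, sum2=0
  after byte 5 (0xDD): sum1=136, sum2=136
Checksum = sum2·256 + sum1 = 136·256 + 136 = 34952 = 0x8888.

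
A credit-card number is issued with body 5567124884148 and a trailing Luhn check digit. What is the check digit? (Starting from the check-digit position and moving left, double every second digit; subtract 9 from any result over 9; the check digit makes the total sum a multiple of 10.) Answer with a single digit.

Partial digits right→left: 8 4 1 4 8 8 4 2 1 7 6 5 5
Double every second digit counting from the check-digit position (so the 1st, 3rd, 5th, ... of the partial from the right).
  doubled (with −9 where >9): 7 2 7 8 2 3 1 → sum 30
  kept as-is: 4 4 8 2 7 5 → sum 30
Total = 30 + 30 = 60.
Check digit = (10 − (60 mod 10)) mod 10 = 0.

0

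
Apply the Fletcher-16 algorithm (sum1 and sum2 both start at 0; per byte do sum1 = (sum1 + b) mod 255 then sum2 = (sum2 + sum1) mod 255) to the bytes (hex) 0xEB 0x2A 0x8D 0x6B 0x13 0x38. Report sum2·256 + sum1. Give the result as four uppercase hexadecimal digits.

315A

Running sums (mod 255):
  after byte 0 (0xEB): sum1=235, sum2=235
  after byte 1 (0x2A): sum1=22, sum2=2
  after byte 2 (0x8D): sum1=163, sum2=165
  after byte 3 (0x6B): sum1=15, sum2=180
  after byte 4 (0x13): sum1=34, sum2=214
  after byte 5 (0x38): sum1=90, sum2=49
Checksum = sum2·256 + sum1 = 49·256 + 90 = 12634 = 0x315A.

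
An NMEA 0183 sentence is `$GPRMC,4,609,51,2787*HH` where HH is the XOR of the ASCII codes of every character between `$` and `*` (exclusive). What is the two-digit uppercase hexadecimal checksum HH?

4E

XOR the ASCII codes of the payload characters:
  'G' = 0x47 → acc = 0x47
  'P' = 0x50 → acc = 0x17
  'R' = 0x52 → acc = 0x45
  'M' = 0x4D → acc = 0x08
  'C' = 0x43 → acc = 0x4B
  ',' = 0x2C → acc = 0x67
  '4' = 0x34 → acc = 0x53
  ',' = 0x2C → acc = 0x7F
  '6' = 0x36 → acc = 0x49
  '0' = 0x30 → acc = 0x79
  '9' = 0x39 → acc = 0x40
  ',' = 0x2C → acc = 0x6C
  '5' = 0x35 → acc = 0x59
  '1' = 0x31 → acc = 0x68
  ',' = 0x2C → acc = 0x44
  '2' = 0x32 → acc = 0x76
  '7' = 0x37 → acc = 0x41
  '8' = 0x38 → acc = 0x79
  '7' = 0x37 → acc = 0x4E
Checksum = 0x4E.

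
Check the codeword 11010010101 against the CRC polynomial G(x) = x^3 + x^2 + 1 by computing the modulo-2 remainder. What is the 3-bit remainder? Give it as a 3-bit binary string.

Modulo-2 division of 11010010101 by 1101:
  pos 0: 1101 XOR 1101 = 0000
  pos 6: 1010 XOR 1101 = 0111
  pos 7: 1111 XOR 1101 = 0010
Remainder = 010 (nonzero — an error is detected).

010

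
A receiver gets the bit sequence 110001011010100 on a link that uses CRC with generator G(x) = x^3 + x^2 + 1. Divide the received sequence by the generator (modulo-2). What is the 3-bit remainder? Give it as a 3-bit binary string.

Modulo-2 division of 110001011010100 by 1101:
  pos 0: 1100 XOR 1101 = 0001
  pos 3: 1010 XOR 1101 = 0111
  pos 4: 1111 XOR 1101 = 0010
  pos 6: 1010 XOR 1101 = 0111
  pos 7: 1111 XOR 1101 = 0010
  pos 9: 1001 XOR 1101 = 0100
  pos 10: 1000 XOR 1101 = 0101
  pos 11: 1010 XOR 1101 = 0111
Remainder = 111 (nonzero — an error is detected).

111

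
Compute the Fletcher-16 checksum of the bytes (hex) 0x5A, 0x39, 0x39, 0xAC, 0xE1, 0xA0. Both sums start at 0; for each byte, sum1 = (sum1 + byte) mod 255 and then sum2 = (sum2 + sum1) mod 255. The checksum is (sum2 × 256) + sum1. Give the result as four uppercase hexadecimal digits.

Running sums (mod 255):
  after byte 0 (0x5A): sum1=90, sum2=90
  after byte 1 (0x39): sum1=147, sum2=237
  after byte 2 (0x39): sum1=204, sum2=186
  after byte 3 (0xAC): sum1=121, sum2=52
  after byte 4 (0xE1): sum1=91, sum2=143
  after byte 5 (0xA0): sum1=251, sum2=139
Checksum = sum2·256 + sum1 = 139·256 + 251 = 35835 = 0x8BFB.

8BFB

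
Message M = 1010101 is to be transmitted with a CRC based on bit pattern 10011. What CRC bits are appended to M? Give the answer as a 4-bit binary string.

Append 4 zeros: 10101010000. Divide by 10011 (XOR where the leading bit is 1):
  pos 0: 10101 XOR 10011 = 00110
  pos 2: 11001 XOR 10011 = 01010
  pos 3: 10100 XOR 10011 = 00111
  pos 5: 11100 XOR 10011 = 01111
  pos 6: 11110 XOR 10011 = 01101
Remainder (last 4 bits) = 1101. This is the CRC / FCS.

1101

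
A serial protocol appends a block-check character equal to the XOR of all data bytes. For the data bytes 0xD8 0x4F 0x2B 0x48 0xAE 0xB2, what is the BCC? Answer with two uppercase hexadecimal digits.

XOR the bytes together:
  start with 0xD8
  0xD8 ⊕ 0x4F = 0x97
  0x97 ⊕ 0x2B = 0xBC
  0xBC ⊕ 0x48 = 0xF4
  0xF4 ⊕ 0xAE = 0x5A
  0x5A ⊕ 0xB2 = 0xE8

E8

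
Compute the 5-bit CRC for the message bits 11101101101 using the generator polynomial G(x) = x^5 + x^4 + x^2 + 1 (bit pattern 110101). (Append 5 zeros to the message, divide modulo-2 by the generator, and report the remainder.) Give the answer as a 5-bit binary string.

Append 5 zeros: 1110110110100000. Divide by 110101 (XOR where the leading bit is 1):
  pos 0: 111011 XOR 110101 = 001110
  pos 2: 111001 XOR 110101 = 001100
  pos 4: 110010 XOR 110101 = 000111
  pos 7: 111100 XOR 110101 = 001001
  pos 9: 100100 XOR 110101 = 010001
  pos 10: 100010 XOR 110101 = 010111
Remainder (last 5 bits) = 10111. This is the CRC / FCS.

10111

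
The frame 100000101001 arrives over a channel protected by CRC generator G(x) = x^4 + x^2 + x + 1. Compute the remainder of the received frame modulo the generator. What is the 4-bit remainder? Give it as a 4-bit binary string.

0000

Modulo-2 division of 100000101001 by 10111:
  pos 0: 10000 XOR 10111 = 00111
  pos 2: 11101 XOR 10111 = 01010
  pos 3: 10100 XOR 10111 = 00011
  pos 6: 11100 XOR 10111 = 01011
  pos 7: 10111 XOR 10111 = 00000
Remainder = 0000 (zero — the frame passes the CRC check).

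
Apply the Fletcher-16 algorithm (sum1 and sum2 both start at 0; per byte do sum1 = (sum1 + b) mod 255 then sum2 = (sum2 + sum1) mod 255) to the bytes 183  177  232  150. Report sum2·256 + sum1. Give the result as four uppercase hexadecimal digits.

5CE8

Running sums (mod 255):
  after byte 0 (183): sum1=183, sum2=183
  after byte 1 (177): sum1=105, sum2=33
  after byte 2 (232): sum1=82, sum2=115
  after byte 3 (150): sum1=232, sum2=92
Checksum = sum2·256 + sum1 = 92·256 + 232 = 23784 = 0x5CE8.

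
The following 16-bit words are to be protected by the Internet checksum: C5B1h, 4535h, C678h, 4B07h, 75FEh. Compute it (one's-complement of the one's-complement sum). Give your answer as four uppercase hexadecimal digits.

One's-complement addition (fold any carry out of bit 15 back into bit 0):
  0xC5B1 + 0x4535 = 0x10AE6 → wrap carry → 0x0AE7
  0x0AE7 + 0xC678 = 0x0D15F
  0xD15F + 0x4B07 = 0x11C66 → wrap carry → 0x1C67
  0x1C67 + 0x75FE = 0x09265
One's-complement sum = 0x9265.
Checksum = ~0x9265 & 0xFFFF = 0x6D9A.

6D9A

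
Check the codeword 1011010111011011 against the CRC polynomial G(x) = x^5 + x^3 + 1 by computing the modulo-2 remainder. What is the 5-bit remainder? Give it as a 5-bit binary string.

Modulo-2 division of 1011010111011011 by 101001:
  pos 0: 101101 XOR 101001 = 000100
  pos 3: 100011 XOR 101001 = 001010
  pos 5: 101010 XOR 101001 = 000011
  pos 9: 111101 XOR 101001 = 010100
  pos 10: 101001 XOR 101001 = 000000
Remainder = 00000 (zero — the frame passes the CRC check).

00000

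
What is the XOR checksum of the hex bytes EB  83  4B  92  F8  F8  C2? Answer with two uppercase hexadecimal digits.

73

XOR the bytes together:
  start with 0xEB
  0xEB ⊕ 0x83 = 0x68
  0x68 ⊕ 0x4B = 0x23
  0x23 ⊕ 0x92 = 0xB1
  0xB1 ⊕ 0xF8 = 0x49
  0x49 ⊕ 0xF8 = 0xB1
  0xB1 ⊕ 0xC2 = 0x73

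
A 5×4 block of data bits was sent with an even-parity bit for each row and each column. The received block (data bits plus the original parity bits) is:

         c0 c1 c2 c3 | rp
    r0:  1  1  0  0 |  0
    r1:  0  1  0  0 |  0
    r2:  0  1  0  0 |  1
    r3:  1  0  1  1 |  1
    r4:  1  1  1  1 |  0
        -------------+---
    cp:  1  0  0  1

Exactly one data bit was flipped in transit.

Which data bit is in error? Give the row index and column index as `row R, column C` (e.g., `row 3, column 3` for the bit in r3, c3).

row 1, column 3

Recompute each row's even parity and compare to rp:
  r0: data parity 0, sent rp 0 → ok
  r1: data parity 1, sent rp 0 → mismatch
  r2: data parity 1, sent rp 1 → ok
  r3: data parity 1, sent rp 1 → ok
  r4: data parity 0, sent rp 0 → ok
Recompute each column's even parity and compare to cp:
  c0: data parity 1, sent cp 1 → ok
  c1: data parity 0, sent cp 0 → ok
  c2: data parity 0, sent cp 0 → ok
  c3: data parity 0, sent cp 1 → mismatch
Exactly one row (r1) and one column (c3) fail → the flipped bit is at their intersection.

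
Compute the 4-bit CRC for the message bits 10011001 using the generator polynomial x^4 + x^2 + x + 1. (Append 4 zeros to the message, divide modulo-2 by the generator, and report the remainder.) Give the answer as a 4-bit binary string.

Append 4 zeros: 100110010000. Divide by 10111 (XOR where the leading bit is 1):
  pos 0: 10011 XOR 10111 = 00100
  pos 2: 10000 XOR 10111 = 00111
  pos 4: 11110 XOR 10111 = 01001
  pos 5: 10010 XOR 10111 = 00101
  pos 7: 10100 XOR 10111 = 00011
Remainder (last 4 bits) = 0011. This is the CRC / FCS.

0011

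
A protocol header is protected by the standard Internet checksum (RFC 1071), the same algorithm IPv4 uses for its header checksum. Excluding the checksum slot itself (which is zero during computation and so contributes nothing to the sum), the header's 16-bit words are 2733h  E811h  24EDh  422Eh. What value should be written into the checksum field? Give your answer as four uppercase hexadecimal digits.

899F

One's-complement addition (fold any carry out of bit 15 back into bit 0):
  0x2733 + 0xE811 = 0x10F44 → wrap carry → 0x0F45
  0x0F45 + 0x24ED = 0x03432
  0x3432 + 0x422E = 0x07660
One's-complement sum = 0x7660.
Checksum = ~0x7660 & 0xFFFF = 0x899F.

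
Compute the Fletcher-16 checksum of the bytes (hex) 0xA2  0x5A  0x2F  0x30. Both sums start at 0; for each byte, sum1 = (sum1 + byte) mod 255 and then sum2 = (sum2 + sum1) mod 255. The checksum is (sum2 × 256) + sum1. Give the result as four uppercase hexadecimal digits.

Running sums (mod 255):
  after byte 0 (0xA2): sum1=162, sum2=162
  after byte 1 (0x5A): sum1=252, sum2=159
  after byte 2 (0x2F): sum1=44, sum2=203
  after byte 3 (0x30): sum1=92, sum2=40
Checksum = sum2·256 + sum1 = 40·256 + 92 = 10332 = 0x285C.

285C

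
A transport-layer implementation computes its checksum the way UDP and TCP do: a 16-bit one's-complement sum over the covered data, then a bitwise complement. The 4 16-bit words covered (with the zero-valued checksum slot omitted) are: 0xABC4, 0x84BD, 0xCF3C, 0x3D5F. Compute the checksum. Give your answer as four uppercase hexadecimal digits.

One's-complement addition (fold any carry out of bit 15 back into bit 0):
  0xABC4 + 0x84BD = 0x13081 → wrap carry → 0x3082
  0x3082 + 0xCF3C = 0x0FFBE
  0xFFBE + 0x3D5F = 0x13D1D → wrap carry → 0x3D1E
One's-complement sum = 0x3D1E.
Checksum = ~0x3D1E & 0xFFFF = 0xC2E1.

C2E1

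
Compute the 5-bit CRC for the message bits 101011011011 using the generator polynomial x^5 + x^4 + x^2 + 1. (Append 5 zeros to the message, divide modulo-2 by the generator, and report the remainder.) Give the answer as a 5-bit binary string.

Append 5 zeros: 10101101101100000. Divide by 110101 (XOR where the leading bit is 1):
  pos 0: 101011 XOR 110101 = 011110
  pos 1: 111100 XOR 110101 = 001001
  pos 3: 100111 XOR 110101 = 010010
  pos 4: 100100 XOR 110101 = 010001
  pos 5: 100011 XOR 110101 = 010110
  pos 6: 101101 XOR 110101 = 011000
  pos 7: 110000 XOR 110101 = 000101
  pos 10: 101000 XOR 110101 = 011101
  pos 11: 111010 XOR 110101 = 001111
Remainder (last 5 bits) = 01111. This is the CRC / FCS.

01111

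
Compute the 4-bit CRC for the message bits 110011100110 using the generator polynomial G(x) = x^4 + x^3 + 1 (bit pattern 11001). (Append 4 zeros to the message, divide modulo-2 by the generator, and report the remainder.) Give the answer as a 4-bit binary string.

1011

Append 4 zeros: 1100111001100000. Divide by 11001 (XOR where the leading bit is 1):
  pos 0: 11001 XOR 11001 = 00000
  pos 5: 11001 XOR 11001 = 00000
  pos 10: 10000 XOR 11001 = 01001
  pos 11: 10010 XOR 11001 = 01011
Remainder (last 4 bits) = 1011. This is the CRC / FCS.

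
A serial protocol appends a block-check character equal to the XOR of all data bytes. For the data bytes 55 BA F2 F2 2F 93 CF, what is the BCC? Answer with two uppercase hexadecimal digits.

9C

XOR the bytes together:
  start with 0x55
  0x55 ⊕ 0xBA = 0xEF
  0xEF ⊕ 0xF2 = 0x1D
  0x1D ⊕ 0xF2 = 0xEF
  0xEF ⊕ 0x2F = 0xC0
  0xC0 ⊕ 0x93 = 0x53
  0x53 ⊕ 0xCF = 0x9C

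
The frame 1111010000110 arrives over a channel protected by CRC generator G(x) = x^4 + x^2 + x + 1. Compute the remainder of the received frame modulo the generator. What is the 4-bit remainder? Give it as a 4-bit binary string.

0010

Modulo-2 division of 1111010000110 by 10111:
  pos 0: 11110 XOR 10111 = 01001
  pos 1: 10011 XOR 10111 = 00100
  pos 3: 10000 XOR 10111 = 00111
  pos 5: 11100 XOR 10111 = 01011
  pos 6: 10111 XOR 10111 = 00000
Remainder = 0010 (nonzero — an error is detected).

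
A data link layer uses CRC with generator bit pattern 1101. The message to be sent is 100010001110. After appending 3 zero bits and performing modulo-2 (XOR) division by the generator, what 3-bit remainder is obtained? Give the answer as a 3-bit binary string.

110

Append 3 zeros: 100010001110000. Divide by 1101 (XOR where the leading bit is 1):
  pos 0: 1000 XOR 1101 = 0101
  pos 1: 1011 XOR 1101 = 0110
  pos 2: 1100 XOR 1101 = 0001
  pos 5: 1001 XOR 1101 = 0100
  pos 6: 1001 XOR 1101 = 0100
  pos 7: 1001 XOR 1101 = 0100
  pos 8: 1000 XOR 1101 = 0101
  pos 9: 1010 XOR 1101 = 0111
  pos 10: 1110 XOR 1101 = 0011
Remainder (last 3 bits) = 110. This is the CRC / FCS.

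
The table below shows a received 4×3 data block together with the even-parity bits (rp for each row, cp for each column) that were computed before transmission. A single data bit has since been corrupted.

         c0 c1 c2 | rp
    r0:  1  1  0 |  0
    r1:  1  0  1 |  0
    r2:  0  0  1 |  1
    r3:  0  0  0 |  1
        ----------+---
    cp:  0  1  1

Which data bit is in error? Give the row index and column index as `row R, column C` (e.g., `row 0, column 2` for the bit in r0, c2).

row 3, column 2

Recompute each row's even parity and compare to rp:
  r0: data parity 0, sent rp 0 → ok
  r1: data parity 0, sent rp 0 → ok
  r2: data parity 1, sent rp 1 → ok
  r3: data parity 0, sent rp 1 → mismatch
Recompute each column's even parity and compare to cp:
  c0: data parity 0, sent cp 0 → ok
  c1: data parity 1, sent cp 1 → ok
  c2: data parity 0, sent cp 1 → mismatch
Exactly one row (r3) and one column (c2) fail → the flipped bit is at their intersection.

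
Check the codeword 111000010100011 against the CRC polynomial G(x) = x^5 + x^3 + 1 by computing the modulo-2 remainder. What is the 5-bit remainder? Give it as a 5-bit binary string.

01111

Modulo-2 division of 111000010100011 by 101001:
  pos 0: 111000 XOR 101001 = 010001
  pos 1: 100010 XOR 101001 = 001011
  pos 3: 101110 XOR 101001 = 000111
  pos 6: 111100 XOR 101001 = 010101
  pos 7: 101010 XOR 101001 = 000011
Remainder = 01111 (nonzero — an error is detected).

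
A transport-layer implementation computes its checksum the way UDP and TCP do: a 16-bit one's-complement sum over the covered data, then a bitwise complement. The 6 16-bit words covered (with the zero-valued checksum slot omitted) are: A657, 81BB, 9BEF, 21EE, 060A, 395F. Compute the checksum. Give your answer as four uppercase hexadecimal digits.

One's-complement addition (fold any carry out of bit 15 back into bit 0):
  0xA657 + 0x81BB = 0x12812 → wrap carry → 0x2813
  0x2813 + 0x9BEF = 0x0C402
  0xC402 + 0x21EE = 0x0E5F0
  0xE5F0 + 0x060A = 0x0EBFA
  0xEBFA + 0x395F = 0x12559 → wrap carry → 0x255A
One's-complement sum = 0x255A.
Checksum = ~0x255A & 0xFFFF = 0xDAA5.

DAA5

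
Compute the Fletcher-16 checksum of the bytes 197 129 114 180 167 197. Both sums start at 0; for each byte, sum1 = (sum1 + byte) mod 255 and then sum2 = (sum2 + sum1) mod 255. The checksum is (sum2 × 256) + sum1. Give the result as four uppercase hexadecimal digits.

27DB

Running sums (mod 255):
  after byte 0 (197): sum1=197, sum2=197
  after byte 1 (129): sum1=71, sum2=13
  after byte 2 (114): sum1=185, sum2=198
  after byte 3 (180): sum1=110, sum2=53
  after byte 4 (167): sum1=22, sum2=75
  after byte 5 (197): sum1=219, sum2=39
Checksum = sum2·256 + sum1 = 39·256 + 219 = 10203 = 0x27DB.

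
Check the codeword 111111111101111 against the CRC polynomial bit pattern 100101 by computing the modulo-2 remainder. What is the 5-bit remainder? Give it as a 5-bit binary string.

Modulo-2 division of 111111111101111 by 100101:
  pos 0: 111111 XOR 100101 = 011010
  pos 1: 110101 XOR 100101 = 010000
  pos 2: 100001 XOR 100101 = 000100
  pos 5: 100110 XOR 100101 = 000011
  pos 9: 111111 XOR 100101 = 011010
Remainder = 11010 (nonzero — an error is detected).

11010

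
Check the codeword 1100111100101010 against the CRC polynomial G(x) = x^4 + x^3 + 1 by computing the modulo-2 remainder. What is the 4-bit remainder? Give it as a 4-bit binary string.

Modulo-2 division of 1100111100101010 by 11001:
  pos 0: 11001 XOR 11001 = 00000
  pos 5: 11100 XOR 11001 = 00101
  pos 7: 10110 XOR 11001 = 01111
  pos 8: 11111 XOR 11001 = 00110
  pos 10: 11001 XOR 11001 = 00000
Remainder = 0000 (zero — the frame passes the CRC check).

0000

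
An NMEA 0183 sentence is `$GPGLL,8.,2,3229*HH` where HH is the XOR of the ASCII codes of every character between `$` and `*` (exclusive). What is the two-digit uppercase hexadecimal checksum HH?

XOR the ASCII codes of the payload characters:
  'G' = 0x47 → acc = 0x47
  'P' = 0x50 → acc = 0x17
  'G' = 0x47 → acc = 0x50
  'L' = 0x4C → acc = 0x1C
  'L' = 0x4C → acc = 0x50
  ',' = 0x2C → acc = 0x7C
  '8' = 0x38 → acc = 0x44
  '.' = 0x2E → acc = 0x6A
  ',' = 0x2C → acc = 0x46
  '2' = 0x32 → acc = 0x74
  ',' = 0x2C → acc = 0x58
  '3' = 0x33 → acc = 0x6B
  '2' = 0x32 → acc = 0x59
  '2' = 0x32 → acc = 0x6B
  '9' = 0x39 → acc = 0x52
Checksum = 0x52.

52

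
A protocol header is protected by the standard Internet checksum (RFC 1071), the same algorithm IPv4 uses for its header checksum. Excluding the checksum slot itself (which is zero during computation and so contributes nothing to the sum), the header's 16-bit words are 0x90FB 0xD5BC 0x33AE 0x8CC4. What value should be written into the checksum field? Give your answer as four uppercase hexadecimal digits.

One's-complement addition (fold any carry out of bit 15 back into bit 0):
  0x90FB + 0xD5BC = 0x166B7 → wrap carry → 0x66B8
  0x66B8 + 0x33AE = 0x09A66
  0x9A66 + 0x8CC4 = 0x1272A → wrap carry → 0x272B
One's-complement sum = 0x272B.
Checksum = ~0x272B & 0xFFFF = 0xD8D4.

D8D4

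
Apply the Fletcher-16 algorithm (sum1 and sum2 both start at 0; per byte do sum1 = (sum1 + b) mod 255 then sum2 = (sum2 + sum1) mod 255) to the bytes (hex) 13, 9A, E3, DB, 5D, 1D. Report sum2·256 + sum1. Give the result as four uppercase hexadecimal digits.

72E7

Running sums (mod 255):
  after byte 0 (13): sum1=19, sum2=19
  after byte 1 (9A): sum1=173, sum2=192
  after byte 2 (E3): sum1=145, sum2=82
  after byte 3 (DB): sum1=109, sum2=191
  after byte 4 (5D): sum1=202, sum2=138
  after byte 5 (1D): sum1=231, sum2=114
Checksum = sum2·256 + sum1 = 114·256 + 231 = 29415 = 0x72E7.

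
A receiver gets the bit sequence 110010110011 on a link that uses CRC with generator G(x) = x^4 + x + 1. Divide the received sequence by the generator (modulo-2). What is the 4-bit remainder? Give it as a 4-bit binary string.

0100

Modulo-2 division of 110010110011 by 10011:
  pos 0: 11001 XOR 10011 = 01010
  pos 1: 10100 XOR 10011 = 00111
  pos 3: 11111 XOR 10011 = 01100
  pos 4: 11000 XOR 10011 = 01011
  pos 5: 10110 XOR 10011 = 00101
  pos 7: 10111 XOR 10011 = 00100
Remainder = 0100 (nonzero — an error is detected).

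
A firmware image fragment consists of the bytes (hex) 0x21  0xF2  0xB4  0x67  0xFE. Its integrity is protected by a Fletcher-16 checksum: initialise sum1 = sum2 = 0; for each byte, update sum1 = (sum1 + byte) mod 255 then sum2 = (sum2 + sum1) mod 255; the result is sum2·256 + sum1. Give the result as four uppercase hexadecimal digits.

Running sums (mod 255):
  after byte 0 (0x21): sum1=33, sum2=33
  after byte 1 (0xF2): sum1=20, sum2=53
  after byte 2 (0xB4): sum1=200, sum2=253
  after byte 3 (0x67): sum1=48, sum2=46
  after byte 4 (0xFE): sum1=47, sum2=93
Checksum = sum2·256 + sum1 = 93·256 + 47 = 23855 = 0x5D2F.

5D2F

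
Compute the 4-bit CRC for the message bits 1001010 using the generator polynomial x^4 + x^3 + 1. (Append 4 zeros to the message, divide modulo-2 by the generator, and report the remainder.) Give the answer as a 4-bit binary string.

Append 4 zeros: 10010100000. Divide by 11001 (XOR where the leading bit is 1):
  pos 0: 10010 XOR 11001 = 01011
  pos 1: 10111 XOR 11001 = 01110
  pos 2: 11100 XOR 11001 = 00101
  pos 4: 10100 XOR 11001 = 01101
  pos 5: 11010 XOR 11001 = 00011
Remainder (last 4 bits) = 0110. This is the CRC / FCS.

0110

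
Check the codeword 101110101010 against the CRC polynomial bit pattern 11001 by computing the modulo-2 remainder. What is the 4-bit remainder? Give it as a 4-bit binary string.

0000

Modulo-2 division of 101110101010 by 11001:
  pos 0: 10111 XOR 11001 = 01110
  pos 1: 11100 XOR 11001 = 00101
  pos 3: 10110 XOR 11001 = 01111
  pos 4: 11111 XOR 11001 = 00110
  pos 6: 11001 XOR 11001 = 00000
Remainder = 0000 (zero — the frame passes the CRC check).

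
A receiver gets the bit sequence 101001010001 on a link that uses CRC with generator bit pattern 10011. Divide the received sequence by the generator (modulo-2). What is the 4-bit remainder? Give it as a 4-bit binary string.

1010

Modulo-2 division of 101001010001 by 10011:
  pos 0: 10100 XOR 10011 = 00111
  pos 2: 11110 XOR 10011 = 01101
  pos 3: 11011 XOR 10011 = 01000
  pos 4: 10000 XOR 10011 = 00011
  pos 7: 11001 XOR 10011 = 01010
Remainder = 1010 (nonzero — an error is detected).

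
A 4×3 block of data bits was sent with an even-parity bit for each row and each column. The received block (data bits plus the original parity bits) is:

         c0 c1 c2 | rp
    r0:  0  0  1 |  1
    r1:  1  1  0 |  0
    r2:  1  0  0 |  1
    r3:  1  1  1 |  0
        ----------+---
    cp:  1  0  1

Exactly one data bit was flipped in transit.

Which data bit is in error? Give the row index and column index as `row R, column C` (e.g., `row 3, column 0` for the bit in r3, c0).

row 3, column 2

Recompute each row's even parity and compare to rp:
  r0: data parity 1, sent rp 1 → ok
  r1: data parity 0, sent rp 0 → ok
  r2: data parity 1, sent rp 1 → ok
  r3: data parity 1, sent rp 0 → mismatch
Recompute each column's even parity and compare to cp:
  c0: data parity 1, sent cp 1 → ok
  c1: data parity 0, sent cp 0 → ok
  c2: data parity 0, sent cp 1 → mismatch
Exactly one row (r3) and one column (c2) fail → the flipped bit is at their intersection.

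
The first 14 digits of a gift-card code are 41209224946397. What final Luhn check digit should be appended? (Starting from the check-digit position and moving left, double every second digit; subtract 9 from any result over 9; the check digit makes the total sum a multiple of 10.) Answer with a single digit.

Partial digits right→left: 7 9 3 6 4 9 4 2 2 9 0 2 1 4
Double every second digit counting from the check-digit position (so the 1st, 3rd, 5th, ... of the partial from the right).
  doubled (with −9 where >9): 5 6 8 8 4 0 2 → sum 33
  kept as-is: 9 6 9 2 9 2 4 → sum 41
Total = 33 + 41 = 74.
Check digit = (10 − (74 mod 10)) mod 10 = 6.

6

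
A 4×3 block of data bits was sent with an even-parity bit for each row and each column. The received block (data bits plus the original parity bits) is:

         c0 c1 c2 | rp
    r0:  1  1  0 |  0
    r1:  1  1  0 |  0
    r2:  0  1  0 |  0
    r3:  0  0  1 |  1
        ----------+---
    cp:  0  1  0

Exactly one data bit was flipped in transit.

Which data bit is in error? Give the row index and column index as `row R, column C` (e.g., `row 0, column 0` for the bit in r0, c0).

row 2, column 2

Recompute each row's even parity and compare to rp:
  r0: data parity 0, sent rp 0 → ok
  r1: data parity 0, sent rp 0 → ok
  r2: data parity 1, sent rp 0 → mismatch
  r3: data parity 1, sent rp 1 → ok
Recompute each column's even parity and compare to cp:
  c0: data parity 0, sent cp 0 → ok
  c1: data parity 1, sent cp 1 → ok
  c2: data parity 1, sent cp 0 → mismatch
Exactly one row (r2) and one column (c2) fail → the flipped bit is at their intersection.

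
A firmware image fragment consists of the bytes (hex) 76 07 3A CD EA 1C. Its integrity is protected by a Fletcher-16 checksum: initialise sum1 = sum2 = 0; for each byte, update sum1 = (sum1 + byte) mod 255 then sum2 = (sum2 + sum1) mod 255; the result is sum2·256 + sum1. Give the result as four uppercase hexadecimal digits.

2E8C

Running sums (mod 255):
  after byte 0 (76): sum1=118, sum2=118
  after byte 1 (07): sum1=125, sum2=243
  after byte 2 (3A): sum1=183, sum2=171
  after byte 3 (CD): sum1=133, sum2=49
  after byte 4 (EA): sum1=112, sum2=161
  after byte 5 (1C): sum1=140, sum2=46
Checksum = sum2·256 + sum1 = 46·256 + 140 = 11916 = 0x2E8C.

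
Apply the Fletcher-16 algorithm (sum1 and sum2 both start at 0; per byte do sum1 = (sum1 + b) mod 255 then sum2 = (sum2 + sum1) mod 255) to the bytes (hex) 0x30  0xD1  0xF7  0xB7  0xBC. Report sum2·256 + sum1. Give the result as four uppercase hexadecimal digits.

Running sums (mod 255):
  after byte 0 (0x30): sum1=48, sum2=48
  after byte 1 (0xD1): sum1=2, sum2=50
  after byte 2 (0xF7): sum1=249, sum2=44
  after byte 3 (0xB7): sum1=177, sum2=221
  after byte 4 (0xBC): sum1=110, sum2=76
Checksum = sum2·256 + sum1 = 76·256 + 110 = 19566 = 0x4C6E.

4C6E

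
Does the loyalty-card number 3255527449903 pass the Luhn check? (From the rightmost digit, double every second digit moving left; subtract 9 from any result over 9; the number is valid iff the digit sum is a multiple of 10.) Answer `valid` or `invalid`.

invalid

From the right, keep odd positions and double even positions (subtract 9 from any doubled value over 9):
  doubled (positions 2,4,...): 0 9 8 4 1 4 → sum 26
  kept (positions 1,3,...): 3 9 4 7 5 5 3 → sum 36
Total = 62.
62 mod 10 = 2, so the number is invalid.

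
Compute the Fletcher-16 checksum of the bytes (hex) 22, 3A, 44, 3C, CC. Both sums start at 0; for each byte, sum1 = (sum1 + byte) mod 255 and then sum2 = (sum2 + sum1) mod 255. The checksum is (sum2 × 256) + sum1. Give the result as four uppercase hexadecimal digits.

A5A9

Running sums (mod 255):
  after byte 0 (22): sum1=34, sum2=34
  after byte 1 (3A): sum1=92, sum2=126
  after byte 2 (44): sum1=160, sum2=31
  after byte 3 (3C): sum1=220, sum2=251
  after byte 4 (CC): sum1=169, sum2=165
Checksum = sum2·256 + sum1 = 165·256 + 169 = 42409 = 0xA5A9.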